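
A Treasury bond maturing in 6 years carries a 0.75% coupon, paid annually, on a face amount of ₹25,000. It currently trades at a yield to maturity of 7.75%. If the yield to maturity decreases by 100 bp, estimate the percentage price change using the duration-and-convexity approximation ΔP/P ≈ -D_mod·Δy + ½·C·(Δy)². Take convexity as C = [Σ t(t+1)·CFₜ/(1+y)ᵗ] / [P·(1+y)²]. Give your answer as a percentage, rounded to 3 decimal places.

With y = 0.0775:
  t   CF        PV=CF/(1+0.0775)^t    t·PV        t(t+1)·PV
  1       187.50       174.0139       174.0139         348.0278
  2       187.50       161.4978       322.9957         968.9870
  3       187.50       149.8820       449.6460       1,798.5838
  4       187.50       139.1016       556.4064       2,782.0322
  5       187.50       129.0966       645.4831       3,872.8987
  6    25,187.50    16,094.6446    96,567.8675     675,975.0723
  Σ                 16,848.2366    98,716.4126     685,745.6018
P = 16,848.2366; D_Mac = 5.85915 yrs; D_mod = 5.43773 yrs; C = 35.05694.
Duration effect: -5.43773 × (-0.01) = +0.054377
Convexity effect: 0.5 × 35.05694 × (-0.01)² = +0.0017528
ΔP/P ≈ +0.054377 + 0.0017528 = +0.056130 = +5.6130%.

+5.613%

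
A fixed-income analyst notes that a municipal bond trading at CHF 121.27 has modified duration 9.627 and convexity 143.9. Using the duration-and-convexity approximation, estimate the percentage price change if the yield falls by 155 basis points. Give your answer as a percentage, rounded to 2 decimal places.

+16.65%

Duration effect: -D_mod·Δy = -9.627 × (-0.0155) = +0.1492185
Convexity effect: ½·C·(Δy)² = 0.5 × 143.9 × (-0.0155)² = +0.0172859875
ΔP/P ≈ +0.1492185 + 0.0172859875 = +0.1665044875
= +16.65044875%.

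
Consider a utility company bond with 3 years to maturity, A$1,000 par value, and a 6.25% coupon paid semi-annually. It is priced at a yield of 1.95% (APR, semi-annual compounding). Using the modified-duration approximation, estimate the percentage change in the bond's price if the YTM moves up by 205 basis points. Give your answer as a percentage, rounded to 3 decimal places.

Periodic yield y = 0.00975. Modified duration first:
  t   CF        PV=CF/(1+0.00975)^t    t·PV
  1        31.25        30.9483        30.9483
  2        31.25        30.6494        61.2988
  3        31.25        30.3535        91.0604
  4        31.25        30.0604       120.2415
  5        31.25        29.7701       148.8506
  6     1,031.25       972.9282     5,837.5692
  Σ                  1,124.7099     6,289.9689
P = 1,124.7099; D_Mac = 5.59253 half-year periods = 2.79626 yrs; D_mod = 2.79626/(1+0.00975) = 2.76926 yrs.
ΔP/P ≈ -D_mod · Δy = -2.76926 × (+0.0205) = -0.056770 = -5.6770%.

-5.677%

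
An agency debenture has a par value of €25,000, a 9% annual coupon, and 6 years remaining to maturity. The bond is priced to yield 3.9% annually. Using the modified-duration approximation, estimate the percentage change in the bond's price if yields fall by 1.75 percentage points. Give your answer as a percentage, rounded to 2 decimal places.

+8.46%

Periodic yield y = 0.039. Modified duration first:
  t   CF        PV=CF/(1+0.039)^t    t·PV
  1     2,250.00     2,165.5438     2,165.5438
  2     2,250.00     2,084.2577     4,168.5155
  3     2,250.00     2,006.0228     6,018.0685
  4     2,250.00     1,930.7246     7,722.8984
  5     2,250.00     1,858.2527     9,291.2637
  6    27,250.00    21,660.7366   129,964.4196
  Σ                 31,705.5383   159,330.7095
P = 31,705.5383; D_Mac = 5.02533 yrs; D_mod = 5.02533/(1+0.039) = 4.83670 yrs.
ΔP/P ≈ -D_mod · Δy = -4.83670 × (-0.0175) = +0.084642 = +8.4642%.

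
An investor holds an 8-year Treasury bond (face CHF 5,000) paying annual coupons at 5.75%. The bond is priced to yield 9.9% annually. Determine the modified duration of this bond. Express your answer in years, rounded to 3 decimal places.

5.842 years

Periodic yield y = 0.099. First find Macaulay duration:
  t   CF        PV=CF/(1+0.099)^t    t·PV
  1       287.50       261.6015       261.6015
  2       287.50       238.0359       476.0718
  3       287.50       216.5932       649.7795
  4       287.50       197.0821       788.3282
  5       287.50       179.3285       896.6426
  6       287.50       163.1743       979.0457
  7       287.50       148.4752     1,039.3266
  8     5,287.50     2,484.6707    19,877.3657
  Σ                  3,888.9613    24,968.1616
P = 3,888.9613; Macaulay duration = 24,968.1616 / 3,888.9613 = 6.42026 years.
Modified duration = D_Mac / (1 + y) = 6.42026 / 1.099 = 5.84192 years.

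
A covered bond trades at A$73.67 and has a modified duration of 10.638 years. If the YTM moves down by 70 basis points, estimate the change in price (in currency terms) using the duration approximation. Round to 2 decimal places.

Duration approximation: ΔP/P ≈ -D_mod · Δy = -10.638 × (-0.007) = +0.074466.
ΔP ≈ 73.67 × (+0.074466) = +5.48591022.

+A$5.49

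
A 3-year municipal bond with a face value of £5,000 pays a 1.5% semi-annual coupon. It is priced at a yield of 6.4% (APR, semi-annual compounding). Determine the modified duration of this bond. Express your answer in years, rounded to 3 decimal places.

Periodic yield y = 0.032. First find Macaulay duration:
  t   CF        PV=CF/(1+0.032)^t    t·PV
  1        37.50        36.3372        36.3372
  2        37.50        35.2105        70.4209
  3        37.50        34.1187       102.3560
  4        37.50        33.0607       132.2429
  5        37.50        32.0356       160.1780
  6     5,037.50     4,170.0079    25,020.0473
  Σ                  4,340.7706    25,521.5824
P = 4,340.7706; Macaulay duration = 25,521.5824 / 4,340.7706 = 5.87951 half-year periods = 2.93975 years.
Modified duration = D_Mac / (1 + y) = 2.93975 / 1.032 = 2.84860 years.

2.849 years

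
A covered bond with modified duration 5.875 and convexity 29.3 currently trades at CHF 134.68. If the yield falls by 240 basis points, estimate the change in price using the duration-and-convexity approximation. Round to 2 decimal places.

Duration effect: -D_mod·Δy = -5.875 × (-0.024) = +0.141000
Convexity effect: ½·C·(Δy)² = 0.5 × 29.3 × (-0.024)² = +0.0084384
ΔP/P ≈ +0.141000 + 0.0084384 = +0.1494384
ΔP ≈ 134.68 × (+0.1494384) = +20.126363712.

+CHF 20.13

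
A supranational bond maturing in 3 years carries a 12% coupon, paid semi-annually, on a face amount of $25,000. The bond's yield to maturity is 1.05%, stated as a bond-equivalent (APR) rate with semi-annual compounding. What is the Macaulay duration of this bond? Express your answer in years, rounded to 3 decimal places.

Periodic yield y = 0.00525. Discount each cash flow and weight by its period:
  t   CF        PV=CF/(1+0.00525)^t    t·PV
  1     1,500.00     1,492.1661     1,492.1661
  2     1,500.00     1,484.3732     2,968.7463
  3     1,500.00     1,476.6209     4,429.8627
  4     1,500.00     1,468.9091     5,875.6365
  5     1,500.00     1,461.2376     7,306.1882
  6    26,500.00    25,680.3763   154,082.2578
  Σ                 33,063.6833   176,154.8577
Price P = Σ PV = 33,063.6833.
Macaulay duration = Σ(t·PV) / P = 176,154.8577 / 33,063.6833 = 5.32774 half-year periods.
In years: 5.32774 / 2 = 2.66387 years.

2.664 years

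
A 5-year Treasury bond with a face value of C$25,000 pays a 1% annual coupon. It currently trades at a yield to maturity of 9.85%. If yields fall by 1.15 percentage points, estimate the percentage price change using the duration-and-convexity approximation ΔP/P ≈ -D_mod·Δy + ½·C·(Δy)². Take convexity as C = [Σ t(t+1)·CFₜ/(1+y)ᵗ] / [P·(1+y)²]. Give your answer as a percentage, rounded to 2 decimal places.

+5.26%

With y = 0.0985:
  t   CF        PV=CF/(1+0.0985)^t    t·PV        t(t+1)·PV
  1       250.00       227.5831       227.5831         455.1661
  2       250.00       207.1762       414.3524       1,243.0573
  3       250.00       188.5992       565.7976       2,263.1903
  4       250.00       171.6879       686.7517       3,433.7586
  5    25,250.00    15,785.5994    78,927.9968     473,567.9808
  Σ                 16,580.6458    80,822.4816     480,963.1531
P = 16,580.6458; D_Mac = 4.87451 yrs; D_mod = 4.43742 yrs; C = 24.03866.
Duration effect: -4.43742 × (-0.0115) = +0.051030
Convexity effect: 0.5 × 24.03866 × (-0.0115)² = +0.0015896
ΔP/P ≈ +0.051030 + 0.0015896 = +0.052620 = +5.2620%.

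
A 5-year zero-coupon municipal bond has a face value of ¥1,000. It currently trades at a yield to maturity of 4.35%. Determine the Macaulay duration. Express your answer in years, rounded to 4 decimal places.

5.0000 years

A zero-coupon bond has a single cash flow at maturity, so its Macaulay duration equals its maturity: 5 years.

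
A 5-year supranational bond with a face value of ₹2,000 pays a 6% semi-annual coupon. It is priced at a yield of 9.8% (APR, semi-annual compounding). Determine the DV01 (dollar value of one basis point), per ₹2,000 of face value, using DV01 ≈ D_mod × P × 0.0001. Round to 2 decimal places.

₹0.70

Periodic yield y = 0.049.
  t   CF        PV=CF/(1+0.049)^t    t·PV
  1        60.00        57.1973        57.1973
  2        60.00        54.5256       109.0512
  3        60.00        51.9786       155.9359
  4        60.00        49.5506       198.2026
  5        60.00        47.2361       236.1804
  6        60.00        45.0296       270.1777
  7        60.00        42.9262       300.4837
  8        60.00        40.9211       327.3688
  9        60.00        39.0096       351.0867
  10    2,060.00     1,276.7690    12,767.6903
  Σ                  1,705.1439    14,773.3745
P = 1,705.1439; D_Mac = 8.66400 half-year periods = 4.33200 yrs; D_mod = 4.12965 yrs.
DV01 ≈ 4.12965 × 1,705.1439 × 0.0001 = 0.704165.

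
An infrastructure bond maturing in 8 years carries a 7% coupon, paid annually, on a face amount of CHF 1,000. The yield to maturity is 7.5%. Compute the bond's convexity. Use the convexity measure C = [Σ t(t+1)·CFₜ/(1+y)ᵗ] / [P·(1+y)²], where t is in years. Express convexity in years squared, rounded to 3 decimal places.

45.593

With y = 0.075:
  t   CF        PV=CF/(1+0.075)^t    t·PV        t(t+1)·PV
  1        70.00        65.1163        65.1163         130.2326
  2        70.00        60.5733       121.1466         363.4397
  3        70.00        56.3472       169.0417         676.1669
  4        70.00        52.4160       209.6641       1,048.3207
  5        70.00        48.7591       243.7955       1,462.7731
  6        70.00        45.3573       272.1438       1,905.0069
  7        70.00        42.1928       295.3499       2,362.7992
  8     1,070.00       599.9514     4,799.6111      43,196.5001
  Σ                    970.7135     6,175.8691      51,145.2391
P = 970.7135.
Convexity = Σ t(t+1)·PV / [P·(1+y)²] = 51,145.2391 / (970.7135 × 1.155625) = 45.59290.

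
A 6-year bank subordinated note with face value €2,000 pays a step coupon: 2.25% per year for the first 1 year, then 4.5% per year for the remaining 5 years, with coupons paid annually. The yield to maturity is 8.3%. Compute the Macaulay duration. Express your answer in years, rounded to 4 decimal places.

Periodic yield y = 0.083. Discount each cash flow and weight by its year:
  t   CF        PV=CF/(1+0.083)^t    t·PV
  1        45.00        41.5512        41.5512
  2        90.00        76.7336       153.4672
  3        90.00        70.8528       212.5585
  4        90.00        65.4227       261.6909
  5        90.00        60.4088       302.0440
  6     2,090.00     1,295.3155     7,771.8927
  Σ                  1,610.2847     8,743.2046
Price P = Σ PV = 1,610.2847.
Macaulay duration = Σ(t·PV) / P = 8,743.2046 / 1,610.2847 = 5.42960 years.

5.4296 years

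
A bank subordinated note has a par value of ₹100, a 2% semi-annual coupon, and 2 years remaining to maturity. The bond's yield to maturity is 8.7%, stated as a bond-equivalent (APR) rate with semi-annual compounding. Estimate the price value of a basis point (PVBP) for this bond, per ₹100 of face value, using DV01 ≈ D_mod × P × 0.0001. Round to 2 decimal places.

Periodic yield y = 0.0435.
  t   CF        PV=CF/(1+0.0435)^t    t·PV
  1         1.00         0.9583         0.9583
  2         1.00         0.9184         1.8367
  3         1.00         0.8801         2.6402
  4       101.00        85.1827       340.7309
  Σ                     87.9395       346.1662
P = 87.9395; D_Mac = 3.93641 half-year periods = 1.96821 yrs; D_mod = 1.88616 yrs.
DV01 ≈ 1.88616 × 87.9395 × 0.0001 = 0.016587.

₹0.02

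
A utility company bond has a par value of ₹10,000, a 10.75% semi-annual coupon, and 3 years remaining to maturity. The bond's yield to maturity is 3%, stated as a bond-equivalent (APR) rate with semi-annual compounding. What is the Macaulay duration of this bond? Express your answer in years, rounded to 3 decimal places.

2.681 years

Periodic yield y = 0.015. Discount each cash flow and weight by its period:
  t   CF        PV=CF/(1+0.015)^t    t·PV
  1       537.50       529.5567       529.5567
  2       537.50       521.7307     1,043.4614
  3       537.50       514.0204     1,542.0612
  4       537.50       506.4240     2,025.6961
  5       537.50       498.9399     2,494.6996
  6    10,537.50     9,636.9884    57,821.9301
  Σ                 12,207.6600    65,457.4050
Price P = Σ PV = 12,207.6600.
Macaulay duration = Σ(t·PV) / P = 65,457.4050 / 12,207.6600 = 5.36199 half-year periods.
In years: 5.36199 / 2 = 2.68100 years.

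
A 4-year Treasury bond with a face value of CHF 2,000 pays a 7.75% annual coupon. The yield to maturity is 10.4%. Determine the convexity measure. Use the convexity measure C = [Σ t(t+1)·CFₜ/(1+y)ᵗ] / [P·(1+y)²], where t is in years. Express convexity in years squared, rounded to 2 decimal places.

14.07

With y = 0.104:
  t   CF        PV=CF/(1+0.104)^t    t·PV        t(t+1)·PV
  1       155.00       140.3986       140.3986         280.7971
  2       155.00       127.1726       254.3452         763.0356
  3       155.00       115.1926       345.5777       1,382.3109
  4     2,155.00     1,450.6779     5,802.7114      29,013.5571
  Σ                  1,833.4416     6,543.0329      31,439.7006
P = 1,833.4416.
Convexity = Σ t(t+1)·PV / [P·(1+y)²] = 31,439.7006 / (1,833.4416 × 1.218816) = 14.06932.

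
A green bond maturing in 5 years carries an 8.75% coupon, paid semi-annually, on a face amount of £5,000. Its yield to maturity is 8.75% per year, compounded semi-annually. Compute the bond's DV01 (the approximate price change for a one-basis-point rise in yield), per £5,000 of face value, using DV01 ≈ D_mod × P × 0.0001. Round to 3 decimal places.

£1.990

Periodic yield y = 0.04375.
  t   CF        PV=CF/(1+0.04375)^t    t·PV
  1       218.75       209.5808       209.5808
  2       218.75       200.7960       401.5920
  3       218.75       192.3794       577.1382
  4       218.75       184.3156       737.2624
  5       218.75       176.5898       882.9490
  6       218.75       169.1878     1,015.1270
  7       218.75       162.0961     1,134.6729
  8       218.75       155.3017     1,242.4134
  9       218.75       148.7920     1,339.1283
  10    5,218.75     3,400.9607    34,009.6066
  Σ                  5,000.0000    41,549.4707
P = 5,000.0000; D_Mac = 8.30989 half-year periods = 4.15495 yrs; D_mod = 3.98079 yrs.
DV01 ≈ 3.98079 × 5,000.0000 × 0.0001 = 1.990394.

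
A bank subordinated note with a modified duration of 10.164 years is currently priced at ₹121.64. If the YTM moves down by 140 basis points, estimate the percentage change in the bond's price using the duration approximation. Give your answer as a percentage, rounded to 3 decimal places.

Duration approximation: ΔP/P ≈ -D_mod · Δy = -10.164 × (-0.014) = +0.142296.
As a percentage: +14.2296%.

+14.230%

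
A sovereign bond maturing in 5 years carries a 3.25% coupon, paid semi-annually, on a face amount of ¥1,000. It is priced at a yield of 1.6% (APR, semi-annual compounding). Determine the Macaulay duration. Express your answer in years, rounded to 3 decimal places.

Periodic yield y = 0.008. Discount each cash flow and weight by its period:
  t   CF        PV=CF/(1+0.008)^t    t·PV
  1        16.25        16.1210        16.1210
  2        16.25        15.9931        31.9862
  3        16.25        15.8662        47.5985
  4        16.25        15.7402        62.9609
  5        16.25        15.6153        78.0766
  6        16.25        15.4914        92.9483
  7        16.25        15.3684       107.5790
  8        16.25        15.2465       121.9717
  9        16.25        15.1255       136.1291
  10    1,016.25       938.4156     9,384.1564
  Σ                  1,078.9832    10,079.5278
Price P = Σ PV = 1,078.9832.
Macaulay duration = Σ(t·PV) / P = 10,079.5278 / 1,078.9832 = 9.34169 half-year periods.
In years: 9.34169 / 2 = 4.67085 years.

4.671 years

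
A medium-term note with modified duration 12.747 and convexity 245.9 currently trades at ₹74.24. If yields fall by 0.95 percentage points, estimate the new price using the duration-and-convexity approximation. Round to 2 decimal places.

₹84.05

Duration effect: -D_mod·Δy = -12.747 × (-0.0095) = +0.1210965
Convexity effect: ½·C·(Δy)² = 0.5 × 245.9 × (-0.0095)² = +0.0110962375
ΔP/P ≈ +0.1210965 + 0.0110962375 = +0.1321927375
New price ≈ 74.24 × (1 + 0.1321927375) = 84.053988832.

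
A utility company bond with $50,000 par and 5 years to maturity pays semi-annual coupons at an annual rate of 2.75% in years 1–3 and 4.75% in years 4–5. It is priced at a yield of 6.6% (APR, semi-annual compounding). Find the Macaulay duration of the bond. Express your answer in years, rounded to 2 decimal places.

Periodic yield y = 0.033. Discount each cash flow and weight by its period:
  t   CF        PV=CF/(1+0.033)^t    t·PV
  1       687.50       665.5373       665.5373
  2       687.50       644.2762     1,288.5523
  3       687.50       623.6942     1,871.0827
  4       687.50       603.7698     2,415.0794
  5       687.50       584.4819     2,922.4097
  6       687.50       565.8102     3,394.8612
  7     1,187.50       946.0876     6,622.6135
  8     1,187.50       915.8641     7,326.9130
  9     1,187.50       886.6061     7,979.4551
  10   51,187.50    36,996.5054   369,965.0543
  Σ                 43,432.6330   404,451.5584
Price P = Σ PV = 43,432.6330.
Macaulay duration = Σ(t·PV) / P = 404,451.5584 / 43,432.6330 = 9.31216 half-year periods.
In years: 9.31216 / 2 = 4.65608 years.

4.66 years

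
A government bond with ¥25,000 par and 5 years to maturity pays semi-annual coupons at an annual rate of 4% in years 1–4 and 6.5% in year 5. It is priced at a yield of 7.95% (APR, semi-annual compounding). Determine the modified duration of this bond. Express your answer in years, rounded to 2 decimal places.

4.36 years

Periodic yield y = 0.03975. First find Macaulay duration:
  t   CF        PV=CF/(1+0.03975)^t    t·PV
  1       500.00       480.8848       480.8848
  2       500.00       462.5004       925.0009
  3       500.00       444.8189     1,334.4567
  4       500.00       427.8133     1,711.2532
  5       500.00       411.4579     2,057.2893
  6       500.00       395.7277     2,374.3661
  7       500.00       380.5989     2,664.1921
  8       500.00       366.0484     2,928.3876
  9       812.50       572.0882     5,148.7940
  10   25,812.50    17,479.9739   174,799.7385
  Σ                 21,421.9124   194,424.3632
P = 21,421.9124; Macaulay duration = 194,424.3632 / 21,421.9124 = 9.07596 half-year periods = 4.53798 years.
Modified duration = D_Mac / (1 + y) = 4.53798 / 1.03975 = 4.36449 years.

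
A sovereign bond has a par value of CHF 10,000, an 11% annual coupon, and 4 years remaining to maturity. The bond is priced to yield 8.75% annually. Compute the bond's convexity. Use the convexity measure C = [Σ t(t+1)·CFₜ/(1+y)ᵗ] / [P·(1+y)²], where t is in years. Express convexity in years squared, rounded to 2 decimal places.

13.91

With y = 0.0875:
  t   CF        PV=CF/(1+0.0875)^t    t·PV        t(t+1)·PV
  1     1,100.00     1,011.4943     1,011.4943       2,022.9885
  2     1,100.00       930.1097     1,860.2193       5,580.6579
  3     1,100.00       855.2732     2,565.8197      10,263.2790
  4    11,100.00     7,936.0778    31,744.3112     158,721.5558
  Σ                 10,732.9550    37,181.8445     176,588.4813
P = 10,732.9550.
Convexity = Σ t(t+1)·PV / [P·(1+y)²] = 176,588.4813 / (10,732.9550 × 1.182656) = 13.91184.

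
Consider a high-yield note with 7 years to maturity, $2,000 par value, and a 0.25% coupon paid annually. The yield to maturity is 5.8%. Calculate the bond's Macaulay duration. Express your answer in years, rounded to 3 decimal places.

Periodic yield y = 0.058. Discount each cash flow and weight by its year:
  t   CF        PV=CF/(1+0.058)^t    t·PV
  1         5.00         4.7259         4.7259
  2         5.00         4.4668         8.9336
  3         5.00         4.2219        12.6658
  4         5.00         3.9905        15.9620
  5         5.00         3.7717        18.8587
  6         5.00         3.5650        21.3898
  7     2,005.00     1,351.1847     9,458.2926
  Σ                  1,375.9265     9,540.8285
Price P = Σ PV = 1,375.9265.
Macaulay duration = Σ(t·PV) / P = 9,540.8285 / 1,375.9265 = 6.93411 years.

6.934 years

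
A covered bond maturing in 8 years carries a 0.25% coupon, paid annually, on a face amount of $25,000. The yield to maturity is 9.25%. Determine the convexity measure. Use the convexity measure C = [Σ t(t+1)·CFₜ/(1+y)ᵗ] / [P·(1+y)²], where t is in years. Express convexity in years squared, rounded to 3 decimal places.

With y = 0.0925:
  t   CF        PV=CF/(1+0.0925)^t    t·PV        t(t+1)·PV
  1        62.50        57.2082        57.2082         114.4165
  2        62.50        52.3645       104.7290         314.1871
  3        62.50        47.9309       143.7927         575.1709
  4        62.50        43.8727       175.4907         877.4537
  5        62.50        40.1581       200.7903       1,204.7420
  6        62.50        36.7580       220.5477       1,543.8341
  7        62.50        33.6457       235.5201       1,884.1606
  8    25,062.50    12,349.5981    98,796.7849     889,171.0642
  Σ                 12,661.5362    99,934.8638     895,685.0292
P = 12,661.5362.
Convexity = Σ t(t+1)·PV / [P·(1+y)²] = 895,685.0292 / (12,661.5362 × 1.193556) = 59.26878.

59.269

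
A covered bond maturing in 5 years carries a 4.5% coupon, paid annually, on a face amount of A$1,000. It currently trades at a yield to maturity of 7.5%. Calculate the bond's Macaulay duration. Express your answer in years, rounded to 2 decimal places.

4.56 years

Periodic yield y = 0.075. Discount each cash flow and weight by its year:
  t   CF        PV=CF/(1+0.075)^t    t·PV
  1        45.00        41.8605        41.8605
  2        45.00        38.9400        77.8799
  3        45.00        36.2232       108.6697
  4        45.00        33.6960       134.7841
  5     1,045.00       727.9038     3,639.5189
  Σ                    878.6235     4,002.7130
Price P = Σ PV = 878.6235.
Macaulay duration = Σ(t·PV) / P = 4,002.7130 / 878.6235 = 4.55566 years.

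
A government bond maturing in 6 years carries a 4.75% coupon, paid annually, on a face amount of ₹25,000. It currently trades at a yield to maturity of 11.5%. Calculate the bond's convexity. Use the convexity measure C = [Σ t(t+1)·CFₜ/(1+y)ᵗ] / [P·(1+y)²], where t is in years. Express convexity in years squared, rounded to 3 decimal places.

28.058

With y = 0.115:
  t   CF        PV=CF/(1+0.115)^t    t·PV        t(t+1)·PV
  1     1,187.50     1,065.0224     1,065.0224       2,130.0448
  2     1,187.50       955.1771     1,910.3541       5,731.0624
  3     1,187.50       856.6610     2,569.9831      10,279.9325
  4     1,187.50       768.3059     3,073.2235      15,366.1173
  5     1,187.50       689.0636     3,445.3178      20,671.9067
  6    26,187.50    13,628.3989    81,770.3933     572,392.7528
  Σ                 17,962.6288    93,834.2942     626,571.8165
P = 17,962.6288.
Convexity = Σ t(t+1)·PV / [P·(1+y)²] = 626,571.8165 / (17,962.6288 × 1.243225) = 28.05765.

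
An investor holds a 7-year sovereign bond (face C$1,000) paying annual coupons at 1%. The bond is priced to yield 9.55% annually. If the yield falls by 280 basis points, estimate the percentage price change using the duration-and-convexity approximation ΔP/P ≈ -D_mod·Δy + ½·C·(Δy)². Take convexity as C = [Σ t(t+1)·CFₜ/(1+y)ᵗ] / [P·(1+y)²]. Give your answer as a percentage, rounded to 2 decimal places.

With y = 0.0955:
  t   CF        PV=CF/(1+0.0955)^t    t·PV        t(t+1)·PV
  1        10.00         9.1283         9.1283          18.2565
  2        10.00         8.3325        16.6650          49.9950
  3        10.00         7.6061        22.8183          91.2734
  4        10.00         6.9431        27.7722         138.8611
  5        10.00         6.3378        31.6890         190.1338
  6        10.00         5.7853        34.7118         242.9825
  7     1,010.00       533.3775     3,733.6426      29,869.1406
  Σ                    577.5105     3,876.4271      30,600.6429
P = 577.5105; D_Mac = 6.71231 yrs; D_mod = 6.12716 yrs; C = 44.15154.
Duration effect: -6.12716 × (-0.028) = +0.171561
Convexity effect: 0.5 × 44.15154 × (-0.028)² = +0.0173074
ΔP/P ≈ +0.171561 + 0.0173074 = +0.188868 = +18.8868%.

+18.89%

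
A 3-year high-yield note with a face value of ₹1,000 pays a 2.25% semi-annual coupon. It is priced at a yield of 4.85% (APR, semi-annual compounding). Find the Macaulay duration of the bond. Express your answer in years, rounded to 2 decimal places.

Periodic yield y = 0.02425. Discount each cash flow and weight by its period:
  t   CF        PV=CF/(1+0.02425)^t    t·PV
  1        11.25        10.9836        10.9836
  2        11.25        10.7236        21.4472
  3        11.25        10.4697        31.4091
  4        11.25        10.2218        40.8873
  5        11.25         9.9798        49.8991
  6     1,011.25       875.8358     5,255.0149
  Σ                    928.2144     5,409.6413
Price P = Σ PV = 928.2144.
Macaulay duration = Σ(t·PV) / P = 5,409.6413 / 928.2144 = 5.82801 half-year periods.
In years: 5.82801 / 2 = 2.91400 years.

2.91 years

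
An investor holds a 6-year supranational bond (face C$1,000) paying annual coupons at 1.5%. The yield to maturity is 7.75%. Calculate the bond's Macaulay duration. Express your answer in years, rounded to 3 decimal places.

5.732 years

Periodic yield y = 0.0775. Discount each cash flow and weight by its year:
  t   CF        PV=CF/(1+0.0775)^t    t·PV
  1        15.00        13.9211        13.9211
  2        15.00        12.9198        25.8397
  3        15.00        11.9906        35.9717
  4        15.00        11.1281        44.5125
  5        15.00        10.3277        51.6386
  6     1,015.00       648.5782     3,891.4694
  Σ                    708.8656     4,063.3530
Price P = Σ PV = 708.8656.
Macaulay duration = Σ(t·PV) / P = 4,063.3530 / 708.8656 = 5.73219 years.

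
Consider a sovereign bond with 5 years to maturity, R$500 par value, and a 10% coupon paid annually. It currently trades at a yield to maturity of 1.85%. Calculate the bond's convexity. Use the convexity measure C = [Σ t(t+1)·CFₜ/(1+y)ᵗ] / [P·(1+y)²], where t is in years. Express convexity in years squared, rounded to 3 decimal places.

With y = 0.0185:
  t   CF        PV=CF/(1+0.0185)^t    t·PV        t(t+1)·PV
  1        50.00        49.0918        49.0918          98.1836
  2        50.00        48.2001        96.4002         289.2006
  3        50.00        47.3246       141.9738         567.8951
  4        50.00        46.4650       185.8600         929.2998
  5       550.00       501.8310     2,509.1552      15,054.9313
  Σ                    692.9125     2,982.4810      16,939.5105
P = 692.9125.
Convexity = Σ t(t+1)·PV / [P·(1+y)²] = 16,939.5105 / (692.9125 × 1.037342) = 23.56679.

23.567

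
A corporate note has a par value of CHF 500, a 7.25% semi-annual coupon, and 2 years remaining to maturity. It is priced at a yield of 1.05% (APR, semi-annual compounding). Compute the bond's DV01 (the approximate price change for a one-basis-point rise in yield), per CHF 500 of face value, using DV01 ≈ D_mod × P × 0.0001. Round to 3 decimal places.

Periodic yield y = 0.00525.
  t   CF        PV=CF/(1+0.00525)^t    t·PV
  1       18.125        18.0303        18.0303
  2       18.125        17.9362        35.8724
  3       18.125        17.8425        53.5275
  4      518.125       507.3857     2,029.5428
  Σ                    561.1947     2,136.9730
P = 561.1947; D_Mac = 3.80790 half-year periods = 1.90395 yrs; D_mod = 1.89401 yrs.
DV01 ≈ 1.89401 × 561.1947 × 0.0001 = 0.106291.

CHF 0.106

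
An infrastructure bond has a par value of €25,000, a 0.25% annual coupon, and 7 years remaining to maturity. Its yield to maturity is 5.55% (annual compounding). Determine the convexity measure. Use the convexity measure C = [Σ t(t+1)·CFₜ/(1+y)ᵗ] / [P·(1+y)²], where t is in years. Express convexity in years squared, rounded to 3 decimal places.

49.648

With y = 0.0555:
  t   CF        PV=CF/(1+0.0555)^t    t·PV        t(t+1)·PV
  1        62.50        59.2136        59.2136         118.4273
  2        62.50        56.1001       112.2002         336.6005
  3        62.50        53.1502       159.4507         637.8030
  4        62.50        50.3555       201.4221       1,007.1104
  5        62.50        47.7077       238.5387       1,431.2322
  6        62.50        45.1992       271.1951       1,898.3657
  7    25,062.50    17,171.8358   120,202.8504     961,622.8035
  Σ                 17,483.5622   121,244.8709     967,052.3426
P = 17,483.5622.
Convexity = Σ t(t+1)·PV / [P·(1+y)²] = 967,052.3426 / (17,483.5622 × 1.114080) = 49.64821.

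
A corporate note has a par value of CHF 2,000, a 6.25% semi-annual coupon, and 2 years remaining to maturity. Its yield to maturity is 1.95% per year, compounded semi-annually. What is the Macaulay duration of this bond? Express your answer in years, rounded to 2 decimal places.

Periodic yield y = 0.00975. Discount each cash flow and weight by its period:
  t   CF        PV=CF/(1+0.00975)^t    t·PV
  1        62.50        61.8965        61.8965
  2        62.50        61.2988       122.5977
  3        62.50        60.7070       182.1209
  4     2,062.50     1,983.9856     7,935.9423
  Σ                  2,167.8879     8,302.5574
Price P = Σ PV = 2,167.8879.
Macaulay duration = Σ(t·PV) / P = 8,302.5574 / 2,167.8879 = 3.82979 half-year periods.
In years: 3.82979 / 2 = 1.91490 years.

1.91 years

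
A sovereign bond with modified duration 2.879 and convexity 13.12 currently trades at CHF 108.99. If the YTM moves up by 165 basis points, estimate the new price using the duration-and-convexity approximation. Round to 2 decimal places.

Duration effect: -D_mod·Δy = -2.879 × (+0.0165) = -0.0475035
Convexity effect: ½·C·(Δy)² = 0.5 × 13.12 × (0.0165)² = +0.00178596
ΔP/P ≈ -0.0475035 + 0.00178596 = -0.04571754
New price ≈ 108.99 × (1 - 0.04571754) = 104.0072453154.

CHF 104.01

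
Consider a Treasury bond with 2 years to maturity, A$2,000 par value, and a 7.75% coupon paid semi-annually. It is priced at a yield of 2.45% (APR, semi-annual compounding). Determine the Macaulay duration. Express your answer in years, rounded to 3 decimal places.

1.897 years

Periodic yield y = 0.01225. Discount each cash flow and weight by its period:
  t   CF        PV=CF/(1+0.01225)^t    t·PV
  1        77.50        76.5621        76.5621
  2        77.50        75.6356       151.2712
  3        77.50        74.7203       224.1608
  4     2,077.50     1,978.7453     7,914.9811
  Σ                  2,205.6632     8,366.9751
Price P = Σ PV = 2,205.6632.
Macaulay duration = Σ(t·PV) / P = 8,366.9751 / 2,205.6632 = 3.79341 half-year periods.
In years: 3.79341 / 2 = 1.89670 years.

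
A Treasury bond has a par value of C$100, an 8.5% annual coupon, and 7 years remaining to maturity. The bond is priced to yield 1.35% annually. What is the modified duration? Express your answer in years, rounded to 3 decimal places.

Periodic yield y = 0.0135. First find Macaulay duration:
  t   CF        PV=CF/(1+0.0135)^t    t·PV
  1         8.50         8.3868         8.3868
  2         8.50         8.2751        16.5501
  3         8.50         8.1648        24.4945
  4         8.50         8.0561        32.2243
  5         8.50         7.9488        39.7439
  6         8.50         7.8429        47.0574
  7       108.50        98.7787       691.4512
  Σ                    147.4532       859.9082
P = 147.4532; Macaulay duration = 859.9082 / 147.4532 = 5.83174 years.
Modified duration = D_Mac / (1 + y) = 5.83174 / 1.0135 = 5.75406 years.

5.754 years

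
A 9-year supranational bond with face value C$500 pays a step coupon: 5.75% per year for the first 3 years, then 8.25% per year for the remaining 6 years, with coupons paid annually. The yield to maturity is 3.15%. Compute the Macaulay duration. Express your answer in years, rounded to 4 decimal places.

7.3470 years

Periodic yield y = 0.0315. Discount each cash flow and weight by its year:
  t   CF        PV=CF/(1+0.0315)^t    t·PV
  1        28.75        27.8720        27.8720
  2        28.75        27.0209        54.0417
  3        28.75        26.1957        78.5871
  4        41.25        36.4374       145.7495
  5        41.25        35.3246       176.6232
  6        41.25        34.2459       205.4754
  7        41.25        33.2001       232.4007
  8        41.25        32.1862       257.4898
  9       541.25       409.4254     3,684.8289
  Σ                    661.9083     4,863.0684
Price P = Σ PV = 661.9083.
Macaulay duration = Σ(t·PV) / P = 4,863.0684 / 661.9083 = 7.34704 years.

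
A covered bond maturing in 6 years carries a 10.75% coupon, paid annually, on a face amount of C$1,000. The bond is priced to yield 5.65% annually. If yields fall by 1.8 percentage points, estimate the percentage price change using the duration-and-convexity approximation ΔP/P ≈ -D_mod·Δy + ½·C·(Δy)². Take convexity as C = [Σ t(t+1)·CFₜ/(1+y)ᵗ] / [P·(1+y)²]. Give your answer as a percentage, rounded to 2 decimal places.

+8.75%

With y = 0.0565:
  t   CF        PV=CF/(1+0.0565)^t    t·PV        t(t+1)·PV
  1       107.50       101.7511       101.7511         203.5021
  2       107.50        96.3096       192.6191         577.8574
  3       107.50        91.1591       273.4773       1,093.9090
  4       107.50        86.2840       345.1361       1,725.6807
  5       107.50        81.6697       408.3485       2,450.0910
  6     1,107.50       796.3917     4,778.3502      33,448.4515
  Σ                  1,253.5652     6,099.6823      39,499.4918
P = 1,253.5652; D_Mac = 4.86587 yrs; D_mod = 4.60565 yrs; C = 28.22966.
Duration effect: -4.60565 × (-0.018) = +0.082902
Convexity effect: 0.5 × 28.22966 × (-0.018)² = +0.0045732
ΔP/P ≈ +0.082902 + 0.0045732 = +0.087475 = +8.7475%.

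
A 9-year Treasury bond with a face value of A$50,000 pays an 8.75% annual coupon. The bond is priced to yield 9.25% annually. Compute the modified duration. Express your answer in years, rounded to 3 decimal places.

Periodic yield y = 0.0925. First find Macaulay duration:
  t   CF        PV=CF/(1+0.0925)^t    t·PV
  1     4,375.00     4,004.5767     4,004.5767
  2     4,375.00     3,665.5164     7,331.0328
  3     4,375.00     3,355.1637    10,065.4912
  4     4,375.00     3,071.0881    12,284.3524
  5     4,375.00     2,811.0646    14,055.3231
  6     4,375.00     2,573.0569    15,438.3412
  7     4,375.00     2,355.2008    16,486.4055
  8     4,375.00     2,155.7902    17,246.3216
  9    54,375.00    24,524.8443   220,723.5989
  Σ                 48,516.3017   317,635.4433
P = 48,516.3017; Macaulay duration = 317,635.4433 / 48,516.3017 = 6.54698 years.
Modified duration = D_Mac / (1 + y) = 6.54698 / 1.0925 = 5.99266 years.

5.993 years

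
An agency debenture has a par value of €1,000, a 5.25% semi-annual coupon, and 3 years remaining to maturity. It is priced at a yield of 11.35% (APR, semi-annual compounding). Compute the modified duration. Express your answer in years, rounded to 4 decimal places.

Periodic yield y = 0.05675. First find Macaulay duration:
  t   CF        PV=CF/(1+0.05675)^t    t·PV
  1        26.25        24.8403        24.8403
  2        26.25        23.5063        47.0127
  3        26.25        22.2440        66.7319
  4        26.25        21.0494        84.1977
  5        26.25        19.9190        99.5951
  6     1,026.25       736.9188     4,421.5127
  Σ                    848.4779     4,743.8905
P = 848.4779; Macaulay duration = 4,743.8905 / 848.4779 = 5.59106 half-year periods = 2.79553 years.
Modified duration = D_Mac / (1 + y) = 2.79553 / 1.05675 = 2.64540 years.

2.6454 years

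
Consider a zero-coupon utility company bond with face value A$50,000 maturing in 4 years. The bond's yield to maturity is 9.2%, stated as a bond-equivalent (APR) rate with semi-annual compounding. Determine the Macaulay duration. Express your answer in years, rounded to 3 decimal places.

4.000 years

A zero-coupon bond has a single cash flow at maturity, so its Macaulay duration equals its maturity: 4 years.
(Equivalently: 8 semi-annual periods ÷ 2 = 4 years.)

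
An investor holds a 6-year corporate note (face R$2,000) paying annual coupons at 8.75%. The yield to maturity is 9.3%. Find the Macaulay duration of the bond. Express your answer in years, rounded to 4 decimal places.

Periodic yield y = 0.093. Discount each cash flow and weight by its year:
  t   CF        PV=CF/(1+0.093)^t    t·PV
  1       175.00       160.1098       160.1098
  2       175.00       146.4865       292.9731
  3       175.00       134.0225       402.0674
  4       175.00       122.6189       490.4756
  5       175.00       112.1856       560.9282
  6     2,175.00     1,275.6698     7,654.0191
  Σ                  1,951.0932     9,560.5730
Price P = Σ PV = 1,951.0932.
Macaulay duration = Σ(t·PV) / P = 9,560.5730 / 1,951.0932 = 4.90011 years.

4.9001 years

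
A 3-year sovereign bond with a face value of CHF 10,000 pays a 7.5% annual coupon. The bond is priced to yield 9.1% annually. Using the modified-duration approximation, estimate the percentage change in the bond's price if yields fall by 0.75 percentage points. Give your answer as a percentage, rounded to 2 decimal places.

+1.92%

Periodic yield y = 0.091. Modified duration first:
  t   CF        PV=CF/(1+0.091)^t    t·PV
  1       750.00       687.4427       687.4427
  2       750.00       630.1033     1,260.2066
  3    10,750.00     8,278.1676    24,834.5027
  Σ                  9,595.7136    26,782.1520
P = 9,595.7136; D_Mac = 2.79105 yrs; D_mod = 2.79105/(1+0.091) = 2.55825 yrs.
ΔP/P ≈ -D_mod · Δy = -2.55825 × (-0.0075) = +0.019187 = +1.9187%.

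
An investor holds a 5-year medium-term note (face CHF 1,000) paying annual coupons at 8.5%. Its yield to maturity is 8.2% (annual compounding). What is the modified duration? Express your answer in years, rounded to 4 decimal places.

3.9559 years

Periodic yield y = 0.082. First find Macaulay duration:
  t   CF        PV=CF/(1+0.082)^t    t·PV
  1        85.00        78.5582        78.5582
  2        85.00        72.6046       145.2093
  3        85.00        67.1023       201.3068
  4        85.00        62.0169       248.0675
  5     1,085.00       731.6333     3,658.1663
  Σ                  1,011.9153     4,331.3080
P = 1,011.9153; Macaulay duration = 4,331.3080 / 1,011.9153 = 4.28031 years.
Modified duration = D_Mac / (1 + y) = 4.28031 / 1.082 = 3.95592 years.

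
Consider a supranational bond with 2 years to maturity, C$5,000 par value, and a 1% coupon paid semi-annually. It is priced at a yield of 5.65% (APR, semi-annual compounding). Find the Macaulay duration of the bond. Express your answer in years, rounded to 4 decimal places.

Periodic yield y = 0.02825. Discount each cash flow and weight by its period:
  t   CF        PV=CF/(1+0.02825)^t    t·PV
  1        25.00        24.3132        24.3132
  2        25.00        23.6452        47.2904
  3        25.00        22.9956        68.9867
  4     5,025.00     4,495.1190    17,980.4760
  Σ                  4,566.0729    18,121.0662
Price P = Σ PV = 4,566.0729.
Macaulay duration = Σ(t·PV) / P = 18,121.0662 / 4,566.0729 = 3.96863 half-year periods.
In years: 3.96863 / 2 = 1.98432 years.

1.9843 years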